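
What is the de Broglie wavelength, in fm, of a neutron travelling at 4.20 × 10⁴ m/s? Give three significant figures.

λ = 9420 fm

p = mv = 1.675 × 10⁻²⁷ × 4.20 × 10⁴ = 7.035 × 10⁻²³ kg·m/s.
λ = h/p = 6.626 × 10⁻³⁴ / 7.035 × 10⁻²³ = 9.42 × 10⁻¹² m = 9420 fm.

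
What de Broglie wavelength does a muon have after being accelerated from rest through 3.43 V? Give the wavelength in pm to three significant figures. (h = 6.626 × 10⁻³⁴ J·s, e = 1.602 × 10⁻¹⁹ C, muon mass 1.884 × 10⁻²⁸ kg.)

λ = 46.0 pm

KE = eV = 1.602 × 10⁻¹⁹ × 3.430 = 5.495 × 10⁻¹⁹ J.
p = √(2mKE) = √(2 × 1.884 × 10⁻²⁸ × 5.495 × 10⁻¹⁹) = 1.439 × 10⁻²³ kg·m/s.
λ = h/p = 6.626 × 10⁻³⁴ / 1.439 × 10⁻²³ = 4.60 × 10⁻¹¹ m = 46.0 pm.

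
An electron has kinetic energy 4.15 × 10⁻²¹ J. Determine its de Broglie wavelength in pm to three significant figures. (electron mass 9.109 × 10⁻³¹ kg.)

λ = 7620 pm

p = √(2mKE) = √(2 × 9.109 × 10⁻³¹ × 4.150 × 10⁻²¹) = 8.695 × 10⁻²⁶ kg·m/s.
λ = h/p = 6.626 × 10⁻³⁴ / 8.695 × 10⁻²⁶ = 7.62 × 10⁻⁹ m = 7620 pm.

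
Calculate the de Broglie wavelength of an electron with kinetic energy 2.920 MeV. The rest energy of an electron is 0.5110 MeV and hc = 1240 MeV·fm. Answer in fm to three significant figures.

Total energy E = KE + m₀c² = 2.920 + 0.5110 = 3.4310 MeV.
(pc)² = E² − (m₀c²)² = (3.4310)² − (0.5110)² = 11.51 MeV², so pc = 3.393 MeV.
λ = hc/(pc) = 1240 MeV·fm / 3.393 MeV = 365 fm.

λ = 365 fm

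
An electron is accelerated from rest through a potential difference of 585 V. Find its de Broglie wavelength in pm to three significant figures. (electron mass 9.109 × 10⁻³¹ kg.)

KE = eV = 1.602 × 10⁻¹⁹ × 585.0 = 9.372 × 10⁻¹⁷ J.
p = √(2mKE) = √(2 × 9.109 × 10⁻³¹ × 9.372 × 10⁻¹⁷) = 1.307 × 10⁻²³ kg·m/s.
λ = h/p = 6.626 × 10⁻³⁴ / 1.307 × 10⁻²³ = 5.07 × 10⁻¹¹ m = 50.7 pm.

λ = 50.7 pm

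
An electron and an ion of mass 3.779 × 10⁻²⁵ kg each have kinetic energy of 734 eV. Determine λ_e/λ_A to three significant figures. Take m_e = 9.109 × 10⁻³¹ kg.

At fixed KE, p = √(2mKE) so λ = h/p ∝ 1/√m.
λ_e/λ_A = √(m_A/m_e) = √(3.779 × 10⁻²⁵/9.109 × 10⁻³¹) = √(4.149 × 10⁵) = 644.

λ_e/λ_A = 644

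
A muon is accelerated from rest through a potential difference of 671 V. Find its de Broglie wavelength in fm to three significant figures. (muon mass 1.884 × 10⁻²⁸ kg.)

KE = eV = 1.602 × 10⁻¹⁹ × 671.0 = 1.075 × 10⁻¹⁶ J.
p = √(2mKE) = √(2 × 1.884 × 10⁻²⁸ × 1.075 × 10⁻¹⁶) = 2.013 × 10⁻²² kg·m/s.
λ = h/p = 6.626 × 10⁻³⁴ / 2.013 × 10⁻²² = 3.29 × 10⁻¹² m = 3290 fm.

λ = 3290 fm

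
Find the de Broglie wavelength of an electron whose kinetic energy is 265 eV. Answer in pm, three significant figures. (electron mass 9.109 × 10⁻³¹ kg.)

KE = 265 eV = 4.245 × 10⁻¹⁷ J.
p = √(2mKE) = √(2 × 9.109 × 10⁻³¹ × 4.245 × 10⁻¹⁷) = 8.794 × 10⁻²⁴ kg·m/s.
λ = h/p = 6.626 × 10⁻³⁴ / 8.794 × 10⁻²⁴ = 7.53 × 10⁻¹¹ m = 75.3 pm.

λ = 75.3 pm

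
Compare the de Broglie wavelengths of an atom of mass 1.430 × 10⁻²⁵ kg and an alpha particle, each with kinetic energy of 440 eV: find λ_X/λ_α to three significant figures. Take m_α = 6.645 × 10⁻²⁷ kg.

At fixed KE, p = √(2mKE) so λ = h/p ∝ 1/√m.
λ_X/λ_α = √(m_α/m_X) = √(6.645 × 10⁻²⁷/1.430 × 10⁻²⁵) = √(0.04647) = 0.216.

λ_X/λ_α = 0.216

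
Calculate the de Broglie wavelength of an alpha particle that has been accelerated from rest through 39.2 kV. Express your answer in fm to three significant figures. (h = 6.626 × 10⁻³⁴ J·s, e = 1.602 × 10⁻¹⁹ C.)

λ = 51.3 fm

KE = 2eV = 2 × 1.602 × 10⁻¹⁹ × 3.920 × 10⁴ = 1.256 × 10⁻¹⁴ J.
p = √(2mKE) = √(2 × 6.645 × 10⁻²⁷ × 1.256 × 10⁻¹⁴) = 1.292 × 10⁻²⁰ kg·m/s.
λ = h/p = 6.626 × 10⁻³⁴ / 1.292 × 10⁻²⁰ = 5.13 × 10⁻¹⁴ m = 51.3 fm.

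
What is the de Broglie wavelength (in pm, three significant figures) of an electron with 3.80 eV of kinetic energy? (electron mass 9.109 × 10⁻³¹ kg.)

KE = 3.80 eV = 6.088 × 10⁻¹⁹ J.
p = √(2mKE) = √(2 × 9.109 × 10⁻³¹ × 6.088 × 10⁻¹⁹) = 1.053 × 10⁻²⁴ kg·m/s.
λ = h/p = 6.626 × 10⁻³⁴ / 1.053 × 10⁻²⁴ = 6.29 × 10⁻¹⁰ m = 629 pm.

λ = 629 pm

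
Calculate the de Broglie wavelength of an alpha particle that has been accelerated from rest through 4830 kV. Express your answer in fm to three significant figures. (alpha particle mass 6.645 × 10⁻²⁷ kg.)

KE = 2eV = 2 × 1.602 × 10⁻¹⁹ × 4.830 × 10⁶ = 1.548 × 10⁻¹² J.
p = √(2mKE) = √(2 × 6.645 × 10⁻²⁷ × 1.548 × 10⁻¹²) = 1.434 × 10⁻¹⁹ kg·m/s.
λ = h/p = 6.626 × 10⁻³⁴ / 1.434 × 10⁻¹⁹ = 4.62 × 10⁻¹⁵ m = 4.62 fm.

λ = 4.62 fm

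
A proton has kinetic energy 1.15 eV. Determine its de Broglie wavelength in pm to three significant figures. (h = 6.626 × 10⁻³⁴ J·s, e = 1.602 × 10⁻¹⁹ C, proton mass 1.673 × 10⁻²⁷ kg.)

λ = 26.7 pm

KE = 1.15 eV = 1.842 × 10⁻¹⁹ J.
p = √(2mKE) = √(2 × 1.673 × 10⁻²⁷ × 1.842 × 10⁻¹⁹) = 2.483 × 10⁻²³ kg·m/s.
λ = h/p = 6.626 × 10⁻³⁴ / 2.483 × 10⁻²³ = 2.67 × 10⁻¹¹ m = 26.7 pm.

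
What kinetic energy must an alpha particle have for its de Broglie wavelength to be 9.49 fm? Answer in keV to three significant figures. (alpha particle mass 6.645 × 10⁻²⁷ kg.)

p = h/λ = 6.626 × 10⁻³⁴ / 9.490 × 10⁻¹⁵ = 6.982 × 10⁻²⁰ kg·m/s.
KE = p²/(2m) = (6.982 × 10⁻²⁰)² / (2 × 6.645 × 10⁻²⁷) = 3.668 × 10⁻¹³ J = 2290 keV.

KE = 2290 keV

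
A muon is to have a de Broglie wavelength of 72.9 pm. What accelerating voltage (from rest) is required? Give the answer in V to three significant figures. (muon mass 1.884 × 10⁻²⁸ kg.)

p = h/λ = 6.626 × 10⁻³⁴ / 7.290 × 10⁻¹¹ = 9.089 × 10⁻²⁴ kg·m/s.
KE = p²/(2m) = 2.192 × 10⁻¹⁹ J.
V = KE/e = 2.192 × 10⁻¹⁹ / (1.602 × 10⁻¹⁹) = 1.37 V.

V = 1.37 V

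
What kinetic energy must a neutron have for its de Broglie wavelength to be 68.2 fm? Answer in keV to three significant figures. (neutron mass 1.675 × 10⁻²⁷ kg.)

KE = 176 keV

p = h/λ = 6.626 × 10⁻³⁴ / 6.820 × 10⁻¹⁴ = 9.716 × 10⁻²¹ kg·m/s.
KE = p²/(2m) = (9.716 × 10⁻²¹)² / (2 × 1.675 × 10⁻²⁷) = 2.818 × 10⁻¹⁴ J = 176 keV.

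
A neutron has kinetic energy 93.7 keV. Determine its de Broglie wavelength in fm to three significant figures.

λ = 93.4 fm

KE = 93.7 keV = 1.501 × 10⁻¹⁴ J.
p = √(2mKE) = √(2 × 1.675 × 10⁻²⁷ × 1.501 × 10⁻¹⁴) = 7.091 × 10⁻²¹ kg·m/s.
λ = h/p = 6.626 × 10⁻³⁴ / 7.091 × 10⁻²¹ = 9.34 × 10⁻¹⁴ m = 93.4 fm.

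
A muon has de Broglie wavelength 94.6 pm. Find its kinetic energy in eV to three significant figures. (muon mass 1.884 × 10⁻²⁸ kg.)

KE = 0.813 eV

p = h/λ = 6.626 × 10⁻³⁴ / 9.460 × 10⁻¹¹ = 7.004 × 10⁻²⁴ kg·m/s.
KE = p²/(2m) = (7.004 × 10⁻²⁴)² / (2 × 1.884 × 10⁻²⁸) = 1.302 × 10⁻¹⁹ J = 0.813 eV.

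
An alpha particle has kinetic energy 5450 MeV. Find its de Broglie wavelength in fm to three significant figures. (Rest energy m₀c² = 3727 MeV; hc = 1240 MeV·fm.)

Total energy E = KE + m₀c² = 5450 + 3727 = 9177 MeV.
(pc)² = E² − (m₀c²)² = (9177)² − (3727)² = 7.033 × 10⁷ MeV², so pc = 8386 MeV.
λ = hc/(pc) = 1240 MeV·fm / 8386 MeV = 0.148 fm.

λ = 0.148 fm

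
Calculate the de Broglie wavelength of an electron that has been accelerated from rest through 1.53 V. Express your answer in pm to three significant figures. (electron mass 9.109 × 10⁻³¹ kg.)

λ = 992 pm

KE = eV = 1.602 × 10⁻¹⁹ × 1.530 = 2.451 × 10⁻¹⁹ J.
p = √(2mKE) = √(2 × 9.109 × 10⁻³¹ × 2.451 × 10⁻¹⁹) = 6.682 × 10⁻²⁵ kg·m/s.
λ = h/p = 6.626 × 10⁻³⁴ / 6.682 × 10⁻²⁵ = 9.92 × 10⁻¹⁰ m = 992 pm.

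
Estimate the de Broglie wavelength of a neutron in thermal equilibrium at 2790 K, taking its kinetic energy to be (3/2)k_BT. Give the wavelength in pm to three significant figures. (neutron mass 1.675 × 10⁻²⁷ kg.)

KE = (3/2)k_BT = 1.5 × 1.381 × 10⁻²³ × 2790 = 5.779 × 10⁻²⁰ J.
p = √(2mKE) = √(2 × 1.675 × 10⁻²⁷ × 5.779 × 10⁻²⁰) = 1.391 × 10⁻²³ kg·m/s.
λ = h/p = 4.76 × 10⁻¹¹ m = 47.6 pm.

λ = 47.6 pm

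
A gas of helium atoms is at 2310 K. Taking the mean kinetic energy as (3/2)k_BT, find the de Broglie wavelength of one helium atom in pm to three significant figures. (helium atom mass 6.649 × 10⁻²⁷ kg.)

KE = (3/2)k_BT = 1.5 × 1.381 × 10⁻²³ × 2310 = 4.785 × 10⁻²⁰ J.
p = √(2mKE) = √(2 × 6.649 × 10⁻²⁷ × 4.785 × 10⁻²⁰) = 2.523 × 10⁻²³ kg·m/s.
λ = h/p = 2.63 × 10⁻¹¹ m = 26.3 pm.

λ = 26.3 pm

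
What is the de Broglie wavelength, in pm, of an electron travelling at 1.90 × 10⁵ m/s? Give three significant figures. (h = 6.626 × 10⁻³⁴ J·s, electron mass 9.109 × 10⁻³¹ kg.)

p = mv = 9.109 × 10⁻³¹ × 1.90 × 10⁵ = 1.731 × 10⁻²⁵ kg·m/s.
λ = h/p = 6.626 × 10⁻³⁴ / 1.731 × 10⁻²⁵ = 3.83 × 10⁻⁹ m = 3830 pm.

λ = 3830 pm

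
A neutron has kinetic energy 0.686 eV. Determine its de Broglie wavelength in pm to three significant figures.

λ = 34.5 pm

KE = 0.686 eV = 1.099 × 10⁻¹⁹ J.
p = √(2mKE) = √(2 × 1.675 × 10⁻²⁷ × 1.099 × 10⁻¹⁹) = 1.919 × 10⁻²³ kg·m/s.
λ = h/p = 6.626 × 10⁻³⁴ / 1.919 × 10⁻²³ = 3.45 × 10⁻¹¹ m = 34.5 pm.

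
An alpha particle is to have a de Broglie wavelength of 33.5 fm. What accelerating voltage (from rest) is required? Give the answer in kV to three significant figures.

V = 91.9 kV

p = h/λ = 6.626 × 10⁻³⁴ / 3.350 × 10⁻¹⁴ = 1.978 × 10⁻²⁰ kg·m/s.
KE = p²/(2m) = 2.944 × 10⁻¹⁴ J.
V = KE/2e = 2.944 × 10⁻¹⁴ / (2 × 1.602 × 10⁻¹⁹) = 91.9 kV.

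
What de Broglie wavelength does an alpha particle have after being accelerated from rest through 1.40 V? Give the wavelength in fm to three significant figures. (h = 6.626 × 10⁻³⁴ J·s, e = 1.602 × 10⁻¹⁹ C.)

KE = 2eV = 2 × 1.602 × 10⁻¹⁹ × 1.400 = 4.486 × 10⁻¹⁹ J.
p = √(2mKE) = √(2 × 6.645 × 10⁻²⁷ × 4.486 × 10⁻¹⁹) = 7.721 × 10⁻²³ kg·m/s.
λ = h/p = 6.626 × 10⁻³⁴ / 7.721 × 10⁻²³ = 8.58 × 10⁻¹² m = 8580 fm.

λ = 8580 fm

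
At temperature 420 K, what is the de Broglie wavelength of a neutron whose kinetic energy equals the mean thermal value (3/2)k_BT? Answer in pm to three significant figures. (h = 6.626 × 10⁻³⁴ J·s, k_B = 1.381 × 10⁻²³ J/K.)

KE = (3/2)k_BT = 1.5 × 1.381 × 10⁻²³ × 420 = 8.700 × 10⁻²¹ J.
p = √(2mKE) = √(2 × 1.675 × 10⁻²⁷ × 8.700 × 10⁻²¹) = 5.399 × 10⁻²⁴ kg·m/s.
λ = h/p = 1.23 × 10⁻¹⁰ m = 123 pm.

λ = 123 pm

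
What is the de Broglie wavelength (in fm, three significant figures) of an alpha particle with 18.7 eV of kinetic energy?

KE = 18.7 eV = 2.996 × 10⁻¹⁸ J.
p = √(2mKE) = √(2 × 6.645 × 10⁻²⁷ × 2.996 × 10⁻¹⁸) = 1.995 × 10⁻²² kg·m/s.
λ = h/p = 6.626 × 10⁻³⁴ / 1.995 × 10⁻²² = 3.32 × 10⁻¹² m = 3320 fm.

λ = 3320 fm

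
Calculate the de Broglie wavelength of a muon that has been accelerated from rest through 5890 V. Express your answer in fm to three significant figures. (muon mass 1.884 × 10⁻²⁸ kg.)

λ = 1110 fm

KE = eV = 1.602 × 10⁻¹⁹ × 5890 = 9.436 × 10⁻¹⁶ J.
p = √(2mKE) = √(2 × 1.884 × 10⁻²⁸ × 9.436 × 10⁻¹⁶) = 5.963 × 10⁻²² kg·m/s.
λ = h/p = 6.626 × 10⁻³⁴ / 5.963 × 10⁻²² = 1.11 × 10⁻¹² m = 1110 fm.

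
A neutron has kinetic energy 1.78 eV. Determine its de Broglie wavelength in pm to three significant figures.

KE = 1.78 eV = 2.852 × 10⁻¹⁹ J.
p = √(2mKE) = √(2 × 1.675 × 10⁻²⁷ × 2.852 × 10⁻¹⁹) = 3.091 × 10⁻²³ kg·m/s.
λ = h/p = 6.626 × 10⁻³⁴ / 3.091 × 10⁻²³ = 2.14 × 10⁻¹¹ m = 21.4 pm.

λ = 21.4 pm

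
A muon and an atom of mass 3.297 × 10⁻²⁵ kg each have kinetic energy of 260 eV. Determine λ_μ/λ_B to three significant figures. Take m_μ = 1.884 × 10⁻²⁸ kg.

At fixed KE, p = √(2mKE) so λ = h/p ∝ 1/√m.
λ_μ/λ_B = √(m_B/m_μ) = √(3.297 × 10⁻²⁵/1.884 × 10⁻²⁸) = √(1750) = 41.8.

λ_μ/λ_B = 41.8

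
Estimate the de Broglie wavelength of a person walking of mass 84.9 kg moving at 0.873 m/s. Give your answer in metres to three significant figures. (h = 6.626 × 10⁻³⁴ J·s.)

λ = 8.94 × 10⁻³⁶ m

p = mv = 84.9 × 0.873 = 7.412 × 10¹ kg·m/s.
λ = h/p = 6.626 × 10⁻³⁴ / 7.412 × 10¹ = 8.94 × 10⁻³⁶ m.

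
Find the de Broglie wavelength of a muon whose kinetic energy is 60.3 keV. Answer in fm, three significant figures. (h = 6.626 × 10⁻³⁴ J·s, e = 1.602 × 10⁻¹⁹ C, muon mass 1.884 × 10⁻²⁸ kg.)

KE = 60.3 keV = 9.660 × 10⁻¹⁵ J.
p = √(2mKE) = √(2 × 1.884 × 10⁻²⁸ × 9.660 × 10⁻¹⁵) = 1.908 × 10⁻²¹ kg·m/s.
λ = h/p = 6.626 × 10⁻³⁴ / 1.908 × 10⁻²¹ = 3.47 × 10⁻¹³ m = 347 fm.

λ = 347 fm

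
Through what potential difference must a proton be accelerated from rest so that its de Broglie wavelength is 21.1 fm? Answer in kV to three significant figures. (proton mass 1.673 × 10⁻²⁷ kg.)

V = 1840 kV

p = h/λ = 6.626 × 10⁻³⁴ / 2.110 × 10⁻¹⁴ = 3.140 × 10⁻²⁰ kg·m/s.
KE = p²/(2m) = 2.947 × 10⁻¹³ J.
V = KE/e = 2.947 × 10⁻¹³ / (1.602 × 10⁻¹⁹) = 1840 kV.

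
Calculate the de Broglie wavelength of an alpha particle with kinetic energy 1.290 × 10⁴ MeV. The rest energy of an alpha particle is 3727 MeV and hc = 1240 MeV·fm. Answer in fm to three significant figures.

λ = 0.0765 fm

Total energy E = KE + m₀c² = 1.290 × 10⁴ + 3727 = 16627 MeV.
(pc)² = E² − (m₀c²)² = (16627)² − (3727)² = 2.626 × 10⁸ MeV², so pc = 1.620 × 10⁴ MeV.
λ = hc/(pc) = 1240 MeV·fm / 1.620 × 10⁴ MeV = 0.0765 fm.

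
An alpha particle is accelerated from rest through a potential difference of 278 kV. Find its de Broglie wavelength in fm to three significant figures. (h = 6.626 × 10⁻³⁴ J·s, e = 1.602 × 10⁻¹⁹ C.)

λ = 19.3 fm

KE = 2eV = 2 × 1.602 × 10⁻¹⁹ × 2.780 × 10⁵ = 8.907 × 10⁻¹⁴ J.
p = √(2mKE) = √(2 × 6.645 × 10⁻²⁷ × 8.907 × 10⁻¹⁴) = 3.441 × 10⁻²⁰ kg·m/s.
λ = h/p = 6.626 × 10⁻³⁴ / 3.441 × 10⁻²⁰ = 1.93 × 10⁻¹⁴ m = 19.3 fm.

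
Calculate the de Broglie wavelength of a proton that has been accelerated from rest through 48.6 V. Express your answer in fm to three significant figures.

KE = eV = 1.602 × 10⁻¹⁹ × 48.60 = 7.786 × 10⁻¹⁸ J.
p = √(2mKE) = √(2 × 1.673 × 10⁻²⁷ × 7.786 × 10⁻¹⁸) = 1.614 × 10⁻²² kg·m/s.
λ = h/p = 6.626 × 10⁻³⁴ / 1.614 × 10⁻²² = 4.11 × 10⁻¹² m = 4110 fm.

λ = 4110 fm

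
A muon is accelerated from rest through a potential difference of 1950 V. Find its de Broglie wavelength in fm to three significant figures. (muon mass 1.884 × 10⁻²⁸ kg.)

λ = 1930 fm

KE = eV = 1.602 × 10⁻¹⁹ × 1950 = 3.124 × 10⁻¹⁶ J.
p = √(2mKE) = √(2 × 1.884 × 10⁻²⁸ × 3.124 × 10⁻¹⁶) = 3.431 × 10⁻²² kg·m/s.
λ = h/p = 6.626 × 10⁻³⁴ / 3.431 × 10⁻²² = 1.93 × 10⁻¹² m = 1930 fm.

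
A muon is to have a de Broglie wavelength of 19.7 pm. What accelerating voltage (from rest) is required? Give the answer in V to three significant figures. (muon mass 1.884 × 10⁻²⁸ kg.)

V = 18.7 V

p = h/λ = 6.626 × 10⁻³⁴ / 1.970 × 10⁻¹¹ = 3.363 × 10⁻²³ kg·m/s.
KE = p²/(2m) = 3.002 × 10⁻¹⁸ J.
V = KE/e = 3.002 × 10⁻¹⁸ / (1.602 × 10⁻¹⁹) = 18.7 V.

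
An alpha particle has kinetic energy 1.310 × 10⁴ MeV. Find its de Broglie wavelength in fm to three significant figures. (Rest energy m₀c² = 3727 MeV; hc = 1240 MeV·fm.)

λ = 0.0756 fm

Total energy E = KE + m₀c² = 1.310 × 10⁴ + 3727 = 16827 MeV.
(pc)² = E² − (m₀c²)² = (16827)² − (3727)² = 2.693 × 10⁸ MeV², so pc = 1.641 × 10⁴ MeV.
λ = hc/(pc) = 1240 MeV·fm / 1.641 × 10⁴ MeV = 0.0756 fm.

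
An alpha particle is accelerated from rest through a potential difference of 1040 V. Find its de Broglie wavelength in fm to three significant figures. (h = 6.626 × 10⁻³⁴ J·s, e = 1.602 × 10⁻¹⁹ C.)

KE = 2eV = 2 × 1.602 × 10⁻¹⁹ × 1040 = 3.332 × 10⁻¹⁶ J.
p = √(2mKE) = √(2 × 6.645 × 10⁻²⁷ × 3.332 × 10⁻¹⁶) = 2.104 × 10⁻²¹ kg·m/s.
λ = h/p = 6.626 × 10⁻³⁴ / 2.104 × 10⁻²¹ = 3.15 × 10⁻¹³ m = 315 fm.

λ = 315 fm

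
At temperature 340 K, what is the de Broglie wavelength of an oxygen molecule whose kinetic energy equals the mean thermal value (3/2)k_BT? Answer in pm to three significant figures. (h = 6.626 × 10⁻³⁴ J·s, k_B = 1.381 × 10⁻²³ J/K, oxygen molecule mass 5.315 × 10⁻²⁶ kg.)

KE = (3/2)k_BT = 1.5 × 1.381 × 10⁻²³ × 340 = 7.043 × 10⁻²¹ J.
p = √(2mKE) = √(2 × 5.315 × 10⁻²⁶ × 7.043 × 10⁻²¹) = 2.736 × 10⁻²³ kg·m/s.
λ = h/p = 2.42 × 10⁻¹¹ m = 24.2 pm.

λ = 24.2 pm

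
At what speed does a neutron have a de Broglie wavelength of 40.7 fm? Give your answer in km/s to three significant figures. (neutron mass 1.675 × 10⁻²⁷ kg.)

p = h/λ = 6.626 × 10⁻³⁴ / 4.070 × 10⁻¹⁴ = 1.628 × 10⁻²⁰ kg·m/s.
v = p/m = 1.628 × 10⁻²⁰ / 1.675 × 10⁻²⁷ = 9.72 × 10⁶ m/s = 9720 km/s.

v = 9720 km/s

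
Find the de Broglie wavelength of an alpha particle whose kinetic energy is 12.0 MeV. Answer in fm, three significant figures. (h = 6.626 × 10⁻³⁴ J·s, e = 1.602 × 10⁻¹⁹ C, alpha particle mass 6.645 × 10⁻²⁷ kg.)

KE = 12.0 MeV = 1.922 × 10⁻¹² J.
p = √(2mKE) = √(2 × 6.645 × 10⁻²⁷ × 1.922 × 10⁻¹²) = 1.598 × 10⁻¹⁹ kg·m/s.
λ = h/p = 6.626 × 10⁻³⁴ / 1.598 × 10⁻¹⁹ = 4.15 × 10⁻¹⁵ m = 4.15 fm.

λ = 4.15 fm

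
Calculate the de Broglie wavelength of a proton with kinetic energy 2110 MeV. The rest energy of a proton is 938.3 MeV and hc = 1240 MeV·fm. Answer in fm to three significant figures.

λ = 0.428 fm

Total energy E = KE + m₀c² = 2110 + 938.3 = 3048.3 MeV.
(pc)² = E² − (m₀c²)² = (3048.3)² − (938.3)² = 8.412 × 10⁶ MeV², so pc = 2900 MeV.
λ = hc/(pc) = 1240 MeV·fm / 2900 MeV = 0.428 fm.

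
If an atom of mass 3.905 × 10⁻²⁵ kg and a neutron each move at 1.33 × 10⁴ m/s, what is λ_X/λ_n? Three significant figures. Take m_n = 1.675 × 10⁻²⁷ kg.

At fixed v, p = mv so λ = h/(mv) ∝ 1/m.
λ_X/λ_n = m_n/m_X = 1.675 × 10⁻²⁷/3.905 × 10⁻²⁵ = 4.29 × 10⁻³.

λ_X/λ_n = 4.29 × 10⁻³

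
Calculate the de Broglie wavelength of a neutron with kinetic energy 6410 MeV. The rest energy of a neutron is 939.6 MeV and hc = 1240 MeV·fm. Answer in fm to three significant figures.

λ = 0.170 fm

Total energy E = KE + m₀c² = 6410 + 939.6 = 7349.6 MeV.
(pc)² = E² − (m₀c²)² = (7349.6)² − (939.6)² = 5.313 × 10⁷ MeV², so pc = 7289 MeV.
λ = hc/(pc) = 1240 MeV·fm / 7289 MeV = 0.170 fm.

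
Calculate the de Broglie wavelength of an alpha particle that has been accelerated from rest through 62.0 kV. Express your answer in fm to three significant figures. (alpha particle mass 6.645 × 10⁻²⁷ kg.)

λ = 40.8 fm

KE = 2eV = 2 × 1.602 × 10⁻¹⁹ × 6.200 × 10⁴ = 1.986 × 10⁻¹⁴ J.
p = √(2mKE) = √(2 × 6.645 × 10⁻²⁷ × 1.986 × 10⁻¹⁴) = 1.625 × 10⁻²⁰ kg·m/s.
λ = h/p = 6.626 × 10⁻³⁴ / 1.625 × 10⁻²⁰ = 4.08 × 10⁻¹⁴ m = 40.8 fm.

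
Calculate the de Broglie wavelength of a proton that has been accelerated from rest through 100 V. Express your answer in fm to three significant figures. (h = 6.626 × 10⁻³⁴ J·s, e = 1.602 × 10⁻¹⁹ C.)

λ = 2860 fm

KE = eV = 1.602 × 10⁻¹⁹ × 100.0 = 1.602 × 10⁻¹⁷ J.
p = √(2mKE) = √(2 × 1.673 × 10⁻²⁷ × 1.602 × 10⁻¹⁷) = 2.315 × 10⁻²² kg·m/s.
λ = h/p = 6.626 × 10⁻³⁴ / 2.315 × 10⁻²² = 2.86 × 10⁻¹² m = 2860 fm.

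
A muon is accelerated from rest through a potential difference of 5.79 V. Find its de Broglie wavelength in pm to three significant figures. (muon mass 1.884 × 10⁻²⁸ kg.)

λ = 35.4 pm

KE = eV = 1.602 × 10⁻¹⁹ × 5.790 = 9.276 × 10⁻¹⁹ J.
p = √(2mKE) = √(2 × 1.884 × 10⁻²⁸ × 9.276 × 10⁻¹⁹) = 1.870 × 10⁻²³ kg·m/s.
λ = h/p = 6.626 × 10⁻³⁴ / 1.870 × 10⁻²³ = 3.54 × 10⁻¹¹ m = 35.4 pm.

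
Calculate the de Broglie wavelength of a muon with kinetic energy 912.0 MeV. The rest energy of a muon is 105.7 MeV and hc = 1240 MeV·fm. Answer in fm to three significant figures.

λ = 1.23 fm

Total energy E = KE + m₀c² = 912.0 + 105.7 = 1017.7 MeV.
(pc)² = E² − (m₀c²)² = (1017.7)² − (105.7)² = 1.025 × 10⁶ MeV², so pc = 1012 MeV.
λ = hc/(pc) = 1240 MeV·fm / 1012 MeV = 1.23 fm.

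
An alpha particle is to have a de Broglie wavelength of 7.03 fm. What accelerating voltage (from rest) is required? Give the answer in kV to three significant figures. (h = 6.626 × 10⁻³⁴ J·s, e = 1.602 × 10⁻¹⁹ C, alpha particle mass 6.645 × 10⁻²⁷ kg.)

p = h/λ = 6.626 × 10⁻³⁴ / 7.030 × 10⁻¹⁵ = 9.425 × 10⁻²⁰ kg·m/s.
KE = p²/(2m) = 6.684 × 10⁻¹³ J.
V = KE/2e = 6.684 × 10⁻¹³ / (2 × 1.602 × 10⁻¹⁹) = 2090 kV.

V = 2090 kV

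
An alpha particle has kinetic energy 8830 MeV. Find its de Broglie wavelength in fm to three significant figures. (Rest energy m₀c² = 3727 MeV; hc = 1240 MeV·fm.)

λ = 0.103 fm

Total energy E = KE + m₀c² = 8830 + 3727 = 12557 MeV.
(pc)² = E² − (m₀c²)² = (12557)² − (3727)² = 1.438 × 10⁸ MeV², so pc = 1.199 × 10⁴ MeV.
λ = hc/(pc) = 1240 MeV·fm / 1.199 × 10⁴ MeV = 0.103 fm.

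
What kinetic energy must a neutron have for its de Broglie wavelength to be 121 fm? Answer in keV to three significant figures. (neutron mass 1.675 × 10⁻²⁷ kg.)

KE = 55.9 keV

p = h/λ = 6.626 × 10⁻³⁴ / 1.210 × 10⁻¹³ = 5.476 × 10⁻²¹ kg·m/s.
KE = p²/(2m) = (5.476 × 10⁻²¹)² / (2 × 1.675 × 10⁻²⁷) = 8.951 × 10⁻¹⁵ J = 55.9 keV.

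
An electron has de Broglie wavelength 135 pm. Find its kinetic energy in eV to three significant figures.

KE = 82.5 eV

p = h/λ = 6.626 × 10⁻³⁴ / 1.350 × 10⁻¹⁰ = 4.908 × 10⁻²⁴ kg·m/s.
KE = p²/(2m) = (4.908 × 10⁻²⁴)² / (2 × 9.109 × 10⁻³¹) = 1.322 × 10⁻¹⁷ J = 82.5 eV.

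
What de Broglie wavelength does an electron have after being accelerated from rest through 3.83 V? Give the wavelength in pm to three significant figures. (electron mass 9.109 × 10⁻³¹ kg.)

λ = 627 pm

KE = eV = 1.602 × 10⁻¹⁹ × 3.830 = 6.136 × 10⁻¹⁹ J.
p = √(2mKE) = √(2 × 9.109 × 10⁻³¹ × 6.136 × 10⁻¹⁹) = 1.057 × 10⁻²⁴ kg·m/s.
λ = h/p = 6.626 × 10⁻³⁴ / 1.057 × 10⁻²⁴ = 6.27 × 10⁻¹⁰ m = 627 pm.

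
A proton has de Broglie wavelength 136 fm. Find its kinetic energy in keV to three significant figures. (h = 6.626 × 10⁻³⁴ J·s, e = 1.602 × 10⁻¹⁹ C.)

KE = 44.3 keV

p = h/λ = 6.626 × 10⁻³⁴ / 1.360 × 10⁻¹³ = 4.872 × 10⁻²¹ kg·m/s.
KE = p²/(2m) = (4.872 × 10⁻²¹)² / (2 × 1.673 × 10⁻²⁷) = 7.094 × 10⁻¹⁵ J = 44.3 keV.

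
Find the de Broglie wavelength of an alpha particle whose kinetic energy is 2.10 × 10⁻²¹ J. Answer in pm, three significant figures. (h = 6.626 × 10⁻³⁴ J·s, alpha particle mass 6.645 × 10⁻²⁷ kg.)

λ = 125 pm

p = √(2mKE) = √(2 × 6.645 × 10⁻²⁷ × 2.100 × 10⁻²¹) = 5.283 × 10⁻²⁴ kg·m/s.
λ = h/p = 6.626 × 10⁻³⁴ / 5.283 × 10⁻²⁴ = 1.25 × 10⁻¹⁰ m = 125 pm.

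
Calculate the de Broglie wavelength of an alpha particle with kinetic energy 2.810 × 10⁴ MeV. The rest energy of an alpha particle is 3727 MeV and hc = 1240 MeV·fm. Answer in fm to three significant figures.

λ = 0.0392 fm

Total energy E = KE + m₀c² = 2.810 × 10⁴ + 3727 = 31827 MeV.
(pc)² = E² − (m₀c²)² = (31827)² − (3727)² = 9.991 × 10⁸ MeV², so pc = 3.161 × 10⁴ MeV.
λ = hc/(pc) = 1240 MeV·fm / 3.161 × 10⁴ MeV = 0.0392 fm.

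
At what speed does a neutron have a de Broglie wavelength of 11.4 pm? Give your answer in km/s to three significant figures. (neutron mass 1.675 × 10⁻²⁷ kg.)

p = h/λ = 6.626 × 10⁻³⁴ / 1.140 × 10⁻¹¹ = 5.812 × 10⁻²³ kg·m/s.
v = p/m = 5.812 × 10⁻²³ / 1.675 × 10⁻²⁷ = 3.47 × 10⁴ m/s = 34.7 km/s.

v = 34.7 km/s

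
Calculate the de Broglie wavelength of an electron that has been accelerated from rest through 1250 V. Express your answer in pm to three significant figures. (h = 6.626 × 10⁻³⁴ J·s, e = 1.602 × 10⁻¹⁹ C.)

λ = 34.7 pm

KE = eV = 1.602 × 10⁻¹⁹ × 1250 = 2.003 × 10⁻¹⁶ J.
p = √(2mKE) = √(2 × 9.109 × 10⁻³¹ × 2.003 × 10⁻¹⁶) = 1.910 × 10⁻²³ kg·m/s.
λ = h/p = 6.626 × 10⁻³⁴ / 1.910 × 10⁻²³ = 3.47 × 10⁻¹¹ m = 34.7 pm.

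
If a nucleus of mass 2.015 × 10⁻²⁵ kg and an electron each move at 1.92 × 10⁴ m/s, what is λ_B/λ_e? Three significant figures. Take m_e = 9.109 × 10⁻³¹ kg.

At fixed v, p = mv so λ = h/(mv) ∝ 1/m.
λ_B/λ_e = m_e/m_B = 9.109 × 10⁻³¹/2.015 × 10⁻²⁵ = 4.52 × 10⁻⁶.

λ_B/λ_e = 4.52 × 10⁻⁶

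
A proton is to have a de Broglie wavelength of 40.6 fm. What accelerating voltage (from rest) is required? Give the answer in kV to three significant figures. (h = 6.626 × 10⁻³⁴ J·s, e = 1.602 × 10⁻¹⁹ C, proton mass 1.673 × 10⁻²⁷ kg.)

V = 497 kV

p = h/λ = 6.626 × 10⁻³⁴ / 4.060 × 10⁻¹⁴ = 1.632 × 10⁻²⁰ kg·m/s.
KE = p²/(2m) = 7.960 × 10⁻¹⁴ J.
V = KE/e = 7.960 × 10⁻¹⁴ / (1.602 × 10⁻¹⁹) = 497 kV.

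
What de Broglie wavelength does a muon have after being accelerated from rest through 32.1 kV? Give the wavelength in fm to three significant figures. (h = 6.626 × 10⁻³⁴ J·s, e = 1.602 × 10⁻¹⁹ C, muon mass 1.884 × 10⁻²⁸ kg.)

λ = 476 fm

KE = eV = 1.602 × 10⁻¹⁹ × 3.210 × 10⁴ = 5.142 × 10⁻¹⁵ J.
p = √(2mKE) = √(2 × 1.884 × 10⁻²⁸ × 5.142 × 10⁻¹⁵) = 1.392 × 10⁻²¹ kg·m/s.
λ = h/p = 6.626 × 10⁻³⁴ / 1.392 × 10⁻²¹ = 4.76 × 10⁻¹³ m = 476 fm.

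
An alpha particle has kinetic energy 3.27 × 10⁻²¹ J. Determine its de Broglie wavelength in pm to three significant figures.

p = √(2mKE) = √(2 × 6.645 × 10⁻²⁷ × 3.270 × 10⁻²¹) = 6.592 × 10⁻²⁴ kg·m/s.
λ = h/p = 6.626 × 10⁻³⁴ / 6.592 × 10⁻²⁴ = 1.01 × 10⁻¹⁰ m = 101 pm.

λ = 101 pm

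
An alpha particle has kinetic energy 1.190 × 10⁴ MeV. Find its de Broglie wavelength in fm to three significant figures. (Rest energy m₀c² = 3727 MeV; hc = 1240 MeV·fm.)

Total energy E = KE + m₀c² = 1.190 × 10⁴ + 3727 = 15627 MeV.
(pc)² = E² − (m₀c²)² = (15627)² − (3727)² = 2.303 × 10⁸ MeV², so pc = 1.518 × 10⁴ MeV.
λ = hc/(pc) = 1240 MeV·fm / 1.518 × 10⁴ MeV = 0.0817 fm.

λ = 0.0817 fm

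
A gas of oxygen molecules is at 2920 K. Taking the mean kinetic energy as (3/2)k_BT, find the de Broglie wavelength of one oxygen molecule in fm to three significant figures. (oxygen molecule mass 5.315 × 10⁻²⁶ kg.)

KE = (3/2)k_BT = 1.5 × 1.381 × 10⁻²³ × 2920 = 6.049 × 10⁻²⁰ J.
p = √(2mKE) = √(2 × 5.315 × 10⁻²⁶ × 6.049 × 10⁻²⁰) = 8.019 × 10⁻²³ kg·m/s.
λ = h/p = 8.26 × 10⁻¹² m = 8260 fm.

λ = 8260 fm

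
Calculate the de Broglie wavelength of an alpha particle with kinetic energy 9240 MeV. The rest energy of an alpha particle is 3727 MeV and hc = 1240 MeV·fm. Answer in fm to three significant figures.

Total energy E = KE + m₀c² = 9240 + 3727 = 12967 MeV.
(pc)² = E² − (m₀c²)² = (12967)² − (3727)² = 1.543 × 10⁸ MeV², so pc = 1.242 × 10⁴ MeV.
λ = hc/(pc) = 1240 MeV·fm / 1.242 × 10⁴ MeV = 0.0998 fm.

λ = 0.0998 fm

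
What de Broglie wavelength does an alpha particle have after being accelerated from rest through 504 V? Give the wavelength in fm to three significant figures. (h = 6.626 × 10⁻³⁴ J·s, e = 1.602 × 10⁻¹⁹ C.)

KE = 2eV = 2 × 1.602 × 10⁻¹⁹ × 504.0 = 1.615 × 10⁻¹⁶ J.
p = √(2mKE) = √(2 × 6.645 × 10⁻²⁷ × 1.615 × 10⁻¹⁶) = 1.465 × 10⁻²¹ kg·m/s.
λ = h/p = 6.626 × 10⁻³⁴ / 1.465 × 10⁻²¹ = 4.52 × 10⁻¹³ m = 452 fm.

λ = 452 fm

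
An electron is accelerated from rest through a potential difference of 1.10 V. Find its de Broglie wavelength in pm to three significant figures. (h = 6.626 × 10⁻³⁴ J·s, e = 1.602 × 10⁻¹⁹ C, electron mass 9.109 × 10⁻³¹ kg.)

λ = 1170 pm

KE = eV = 1.602 × 10⁻¹⁹ × 1.100 = 1.762 × 10⁻¹⁹ J.
p = √(2mKE) = √(2 × 9.109 × 10⁻³¹ × 1.762 × 10⁻¹⁹) = 5.666 × 10⁻²⁵ kg·m/s.
λ = h/p = 6.626 × 10⁻³⁴ / 5.666 × 10⁻²⁵ = 1.17 × 10⁻⁹ m = 1170 pm.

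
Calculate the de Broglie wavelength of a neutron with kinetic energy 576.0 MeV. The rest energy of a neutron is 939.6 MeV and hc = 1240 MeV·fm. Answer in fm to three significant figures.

λ = 1.04 fm

Total energy E = KE + m₀c² = 576.0 + 939.6 = 1515.6 MeV.
(pc)² = E² − (m₀c²)² = (1515.6)² − (939.6)² = 1.414 × 10⁶ MeV², so pc = 1189 MeV.
λ = hc/(pc) = 1240 MeV·fm / 1189 MeV = 1.04 fm.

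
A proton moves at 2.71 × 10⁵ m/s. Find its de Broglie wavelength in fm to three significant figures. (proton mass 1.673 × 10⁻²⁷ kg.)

p = mv = 1.673 × 10⁻²⁷ × 2.71 × 10⁵ = 4.534 × 10⁻²² kg·m/s.
λ = h/p = 6.626 × 10⁻³⁴ / 4.534 × 10⁻²² = 1.46 × 10⁻¹² m = 1460 fm.

λ = 1460 fm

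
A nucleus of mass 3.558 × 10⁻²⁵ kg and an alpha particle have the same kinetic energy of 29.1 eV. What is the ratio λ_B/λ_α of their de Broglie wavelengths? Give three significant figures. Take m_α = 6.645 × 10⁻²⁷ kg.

λ_B/λ_α = 0.137

At fixed KE, p = √(2mKE) so λ = h/p ∝ 1/√m.
λ_B/λ_α = √(m_α/m_B) = √(6.645 × 10⁻²⁷/3.558 × 10⁻²⁵) = √(0.01868) = 0.137.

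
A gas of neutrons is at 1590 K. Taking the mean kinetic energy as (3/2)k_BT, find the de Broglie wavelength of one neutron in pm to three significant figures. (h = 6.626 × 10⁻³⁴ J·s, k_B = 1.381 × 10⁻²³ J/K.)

λ = 63.1 pm

KE = (3/2)k_BT = 1.5 × 1.381 × 10⁻²³ × 1590 = 3.294 × 10⁻²⁰ J.
p = √(2mKE) = √(2 × 1.675 × 10⁻²⁷ × 3.294 × 10⁻²⁰) = 1.050 × 10⁻²³ kg·m/s.
λ = h/p = 6.31 × 10⁻¹¹ m = 63.1 pm.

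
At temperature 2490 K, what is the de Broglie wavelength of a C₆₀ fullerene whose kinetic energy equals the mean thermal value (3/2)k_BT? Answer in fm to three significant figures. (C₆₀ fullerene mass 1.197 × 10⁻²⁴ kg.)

λ = 1890 fm

KE = (3/2)k_BT = 1.5 × 1.381 × 10⁻²³ × 2490 = 5.158 × 10⁻²⁰ J.
p = √(2mKE) = √(2 × 1.197 × 10⁻²⁴ × 5.158 × 10⁻²⁰) = 3.514 × 10⁻²² kg·m/s.
λ = h/p = 1.89 × 10⁻¹² m = 1890 fm.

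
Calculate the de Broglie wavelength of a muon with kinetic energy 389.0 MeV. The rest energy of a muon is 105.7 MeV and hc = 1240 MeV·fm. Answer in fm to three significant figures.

λ = 2.57 fm

Total energy E = KE + m₀c² = 389.0 + 105.7 = 494.7 MeV.
(pc)² = E² − (m₀c²)² = (494.7)² − (105.7)² = 2.336 × 10⁵ MeV², so pc = 483.3 MeV.
λ = hc/(pc) = 1240 MeV·fm / 483.3 MeV = 2.57 fm.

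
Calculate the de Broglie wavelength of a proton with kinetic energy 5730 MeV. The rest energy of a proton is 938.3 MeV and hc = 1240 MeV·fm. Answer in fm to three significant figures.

Total energy E = KE + m₀c² = 5730 + 938.3 = 6668.3 MeV.
(pc)² = E² − (m₀c²)² = (6668.3)² − (938.3)² = 4.359 × 10⁷ MeV², so pc = 6602 MeV.
λ = hc/(pc) = 1240 MeV·fm / 6602 MeV = 0.188 fm.

λ = 0.188 fm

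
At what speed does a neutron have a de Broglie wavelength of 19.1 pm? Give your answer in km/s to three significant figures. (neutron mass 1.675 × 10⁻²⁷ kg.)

p = h/λ = 6.626 × 10⁻³⁴ / 1.910 × 10⁻¹¹ = 3.469 × 10⁻²³ kg·m/s.
v = p/m = 3.469 × 10⁻²³ / 1.675 × 10⁻²⁷ = 2.07 × 10⁴ m/s = 20.7 km/s.

v = 20.7 km/s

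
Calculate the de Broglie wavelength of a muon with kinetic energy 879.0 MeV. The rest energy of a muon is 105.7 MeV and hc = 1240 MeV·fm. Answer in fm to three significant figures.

Total energy E = KE + m₀c² = 879.0 + 105.7 = 984.7 MeV.
(pc)² = E² − (m₀c²)² = (984.7)² − (105.7)² = 9.585 × 10⁵ MeV², so pc = 979.0 MeV.
λ = hc/(pc) = 1240 MeV·fm / 979.0 MeV = 1.27 fm.

λ = 1.27 fm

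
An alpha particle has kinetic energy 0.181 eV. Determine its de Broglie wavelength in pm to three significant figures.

λ = 33.8 pm

KE = 0.181 eV = 2.900 × 10⁻²⁰ J.
p = √(2mKE) = √(2 × 6.645 × 10⁻²⁷ × 2.900 × 10⁻²⁰) = 1.963 × 10⁻²³ kg·m/s.
λ = h/p = 6.626 × 10⁻³⁴ / 1.963 × 10⁻²³ = 3.38 × 10⁻¹¹ m = 33.8 pm.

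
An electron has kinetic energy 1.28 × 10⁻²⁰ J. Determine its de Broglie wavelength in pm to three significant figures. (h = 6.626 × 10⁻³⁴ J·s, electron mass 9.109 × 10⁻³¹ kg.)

λ = 4340 pm

p = √(2mKE) = √(2 × 9.109 × 10⁻³¹ × 1.280 × 10⁻²⁰) = 1.527 × 10⁻²⁵ kg·m/s.
λ = h/p = 6.626 × 10⁻³⁴ / 1.527 × 10⁻²⁵ = 4.34 × 10⁻⁹ m = 4340 pm.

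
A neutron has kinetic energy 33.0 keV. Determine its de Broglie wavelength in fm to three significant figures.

KE = 33.0 keV = 5.287 × 10⁻¹⁵ J.
p = √(2mKE) = √(2 × 1.675 × 10⁻²⁷ × 5.287 × 10⁻¹⁵) = 4.208 × 10⁻²¹ kg·m/s.
λ = h/p = 6.626 × 10⁻³⁴ / 4.208 × 10⁻²¹ = 1.57 × 10⁻¹³ m = 157 fm.

λ = 157 fm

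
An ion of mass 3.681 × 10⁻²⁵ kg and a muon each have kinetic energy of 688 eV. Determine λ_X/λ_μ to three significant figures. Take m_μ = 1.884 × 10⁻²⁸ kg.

At fixed KE, p = √(2mKE) so λ = h/p ∝ 1/√m.
λ_X/λ_μ = √(m_μ/m_X) = √(1.884 × 10⁻²⁸/3.681 × 10⁻²⁵) = √(5.118 × 10⁻⁴) = 0.0226.

λ_X/λ_μ = 0.0226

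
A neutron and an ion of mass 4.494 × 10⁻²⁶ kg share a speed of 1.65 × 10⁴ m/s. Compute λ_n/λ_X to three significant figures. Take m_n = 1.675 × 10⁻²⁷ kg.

λ_n/λ_X = 26.8

At fixed v, p = mv so λ = h/(mv) ∝ 1/m.
λ_n/λ_X = m_X/m_n = 4.494 × 10⁻²⁶/1.675 × 10⁻²⁷ = 26.8.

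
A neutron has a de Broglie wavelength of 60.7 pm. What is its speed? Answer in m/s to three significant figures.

v = 6520 m/s

p = h/λ = 6.626 × 10⁻³⁴ / 6.070 × 10⁻¹¹ = 1.092 × 10⁻²³ kg·m/s.
v = p/m = 1.092 × 10⁻²³ / 1.675 × 10⁻²⁷ = 6.52 × 10³ m/s = 6520 m/s.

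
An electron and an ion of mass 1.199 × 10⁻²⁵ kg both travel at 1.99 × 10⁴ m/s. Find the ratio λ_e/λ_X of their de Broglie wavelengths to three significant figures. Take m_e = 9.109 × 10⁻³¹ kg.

λ_e/λ_X = 1.32 × 10⁵

At fixed v, p = mv so λ = h/(mv) ∝ 1/m.
λ_e/λ_X = m_X/m_e = 1.199 × 10⁻²⁵/9.109 × 10⁻³¹ = 1.32 × 10⁵.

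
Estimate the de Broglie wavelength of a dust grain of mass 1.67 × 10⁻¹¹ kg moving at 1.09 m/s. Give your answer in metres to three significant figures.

p = mv = 1.67 × 10⁻¹¹ × 1.09 = 1.820 × 10⁻¹¹ kg·m/s.
λ = h/p = 6.626 × 10⁻³⁴ / 1.820 × 10⁻¹¹ = 3.64 × 10⁻²³ m.

λ = 3.64 × 10⁻²³ m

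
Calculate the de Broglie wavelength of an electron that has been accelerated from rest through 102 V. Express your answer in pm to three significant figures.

KE = eV = 1.602 × 10⁻¹⁹ × 102.0 = 1.634 × 10⁻¹⁷ J.
p = √(2mKE) = √(2 × 9.109 × 10⁻³¹ × 1.634 × 10⁻¹⁷) = 5.456 × 10⁻²⁴ kg·m/s.
λ = h/p = 6.626 × 10⁻³⁴ / 5.456 × 10⁻²⁴ = 1.21 × 10⁻¹⁰ m = 121 pm.

λ = 121 pm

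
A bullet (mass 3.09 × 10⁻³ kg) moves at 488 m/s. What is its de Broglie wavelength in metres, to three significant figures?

λ = 4.39 × 10⁻³⁴ m

p = mv = 3.09 × 10⁻³ × 488 = 1.508 kg·m/s.
λ = h/p = 6.626 × 10⁻³⁴ / 1.508 = 4.39 × 10⁻³⁴ m.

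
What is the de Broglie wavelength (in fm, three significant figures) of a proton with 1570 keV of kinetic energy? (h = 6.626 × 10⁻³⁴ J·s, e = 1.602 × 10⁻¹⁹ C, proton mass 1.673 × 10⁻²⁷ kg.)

KE = 1570 keV = 2.515 × 10⁻¹³ J.
p = √(2mKE) = √(2 × 1.673 × 10⁻²⁷ × 2.515 × 10⁻¹³) = 2.901 × 10⁻²⁰ kg·m/s.
λ = h/p = 6.626 × 10⁻³⁴ / 2.901 × 10⁻²⁰ = 2.28 × 10⁻¹⁴ m = 22.8 fm.

λ = 22.8 fm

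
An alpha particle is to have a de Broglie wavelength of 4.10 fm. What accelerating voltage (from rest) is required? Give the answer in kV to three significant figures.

p = h/λ = 6.626 × 10⁻³⁴ / 4.100 × 10⁻¹⁵ = 1.616 × 10⁻¹⁹ kg·m/s.
KE = p²/(2m) = 1.965 × 10⁻¹² J.
V = KE/2e = 1.965 × 10⁻¹² / (2 × 1.602 × 10⁻¹⁹) = 6130 kV.

V = 6130 kV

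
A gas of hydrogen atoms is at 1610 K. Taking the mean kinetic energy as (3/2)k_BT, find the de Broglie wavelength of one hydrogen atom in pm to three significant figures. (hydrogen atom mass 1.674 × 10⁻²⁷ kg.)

KE = (3/2)k_BT = 1.5 × 1.381 × 10⁻²³ × 1610 = 3.335 × 10⁻²⁰ J.
p = √(2mKE) = √(2 × 1.674 × 10⁻²⁷ × 3.335 × 10⁻²⁰) = 1.057 × 10⁻²³ kg·m/s.
λ = h/p = 6.27 × 10⁻¹¹ m = 62.7 pm.

λ = 62.7 pm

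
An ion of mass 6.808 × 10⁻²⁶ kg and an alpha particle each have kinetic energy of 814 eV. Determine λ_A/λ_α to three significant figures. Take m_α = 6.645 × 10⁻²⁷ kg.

λ_A/λ_α = 0.312

At fixed KE, p = √(2mKE) so λ = h/p ∝ 1/√m.
λ_A/λ_α = √(m_α/m_A) = √(6.645 × 10⁻²⁷/6.808 × 10⁻²⁶) = √(0.09761) = 0.312.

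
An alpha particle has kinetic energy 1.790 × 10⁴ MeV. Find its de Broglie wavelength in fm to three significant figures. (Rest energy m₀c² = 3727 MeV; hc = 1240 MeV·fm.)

λ = 0.0582 fm

Total energy E = KE + m₀c² = 1.790 × 10⁴ + 3727 = 21627 MeV.
(pc)² = E² − (m₀c²)² = (21627)² − (3727)² = 4.538 × 10⁸ MeV², so pc = 2.130 × 10⁴ MeV.
λ = hc/(pc) = 1240 MeV·fm / 2.130 × 10⁴ MeV = 0.0582 fm.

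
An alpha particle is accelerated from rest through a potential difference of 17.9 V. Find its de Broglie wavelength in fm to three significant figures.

λ = 2400 fm

KE = 2eV = 2 × 1.602 × 10⁻¹⁹ × 17.90 = 5.735 × 10⁻¹⁸ J.
p = √(2mKE) = √(2 × 6.645 × 10⁻²⁷ × 5.735 × 10⁻¹⁸) = 2.761 × 10⁻²² kg·m/s.
λ = h/p = 6.626 × 10⁻³⁴ / 2.761 × 10⁻²² = 2.40 × 10⁻¹² m = 2400 fm.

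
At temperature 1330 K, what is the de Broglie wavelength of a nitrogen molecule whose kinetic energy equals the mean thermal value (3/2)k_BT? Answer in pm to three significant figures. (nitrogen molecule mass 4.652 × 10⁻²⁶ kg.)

λ = 13.1 pm

KE = (3/2)k_BT = 1.5 × 1.381 × 10⁻²³ × 1330 = 2.755 × 10⁻²⁰ J.
p = √(2mKE) = √(2 × 4.652 × 10⁻²⁶ × 2.755 × 10⁻²⁰) = 5.063 × 10⁻²³ kg·m/s.
λ = h/p = 1.31 × 10⁻¹¹ m = 13.1 pm.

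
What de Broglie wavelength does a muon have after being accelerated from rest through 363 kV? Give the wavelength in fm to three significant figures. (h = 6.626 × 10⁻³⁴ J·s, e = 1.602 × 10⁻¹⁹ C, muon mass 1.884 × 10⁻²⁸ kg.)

λ = 142 fm

KE = eV = 1.602 × 10⁻¹⁹ × 3.630 × 10⁵ = 5.815 × 10⁻¹⁴ J.
p = √(2mKE) = √(2 × 1.884 × 10⁻²⁸ × 5.815 × 10⁻¹⁴) = 4.681 × 10⁻²¹ kg·m/s.
λ = h/p = 6.626 × 10⁻³⁴ / 4.681 × 10⁻²¹ = 1.42 × 10⁻¹³ m = 142 fm.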